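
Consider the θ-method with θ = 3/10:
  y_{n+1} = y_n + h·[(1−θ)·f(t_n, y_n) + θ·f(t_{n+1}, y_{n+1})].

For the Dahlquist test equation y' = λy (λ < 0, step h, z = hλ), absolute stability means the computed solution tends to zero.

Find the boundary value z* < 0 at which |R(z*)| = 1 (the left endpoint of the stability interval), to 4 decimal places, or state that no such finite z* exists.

With y'=λy (z=hλ):
  y_{n+1} = y_n + z·[7/10·y_n + 3/10·y_{n+1}] ⇒ (1 − 3/10z)y_{n+1} = (1 + 7/10z)y_n
  R(z) = (1 + 7/10z)/(1 − 3/10z).

Need |R(x)|<1, x<0.
x=-1.55: |R|=0.0580
R=−1: 1+7/10x = −1+3/10x ⇒ -2/5x=2 ⇒ x=2/(-2/5)=-5.0000
Confirm numerically:
  x=-4.951: |R|=0.99211 <1
  x=-3.875: |R|=0.79191 <1
  x=-3.204: |R|=0.63369 <1
  x=-5.492: |R|=1.07433 >1
  x=-5.289: |R|=1.04469 >1
  x=-5.255: |R|=1.03959 >1
Stable set (-5.0000, 0).

left endpoint -5.0000.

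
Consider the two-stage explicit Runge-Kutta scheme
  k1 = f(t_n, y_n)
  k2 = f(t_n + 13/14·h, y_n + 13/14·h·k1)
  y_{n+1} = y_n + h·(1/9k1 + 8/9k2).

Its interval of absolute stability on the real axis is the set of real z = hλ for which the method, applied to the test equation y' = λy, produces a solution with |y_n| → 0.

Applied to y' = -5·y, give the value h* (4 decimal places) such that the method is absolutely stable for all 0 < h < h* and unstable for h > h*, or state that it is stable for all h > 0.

(-1.2115,0); λ=-5 ⇒ h* = (63/52)/5 = 0.2423.

Set f=λy, z=hλ:
  k1=λy_n ⇒ h·k1=z·y_n;  k2=λ(1+13/14z)y_n ⇒ h·k2=z(1+13/14z)y_n
  y_{n+1}/y_n = 1 + 1/9z + 8/9z(1+13/14z) = 1 + z + 52/63z²
  ⇒ R(z) = 1 + z + 52/63z².

Find x<0 with |R(x)|<1.
x=-1.15: |R|=0.9416
R=1: x+52/63x²=0 ⇒ x=−63/52=-1.2115; min R=1−1/(4·52/63)=0.6971>−1
Confirm numerically:
  x=-1.041: |R|=0.85347 <1
  x=-0.804: |R|=0.72955 <1
  x=-0.651: |R|=0.69880 <1
  x=-0.584: |R|=0.69751 <1
  x=-1.659: |R|=1.61272 >1
  x=-1.602: |R|=1.51630 >1
  x=-1.242: |R|=1.03123 >1
Interval (-1.2115, 0).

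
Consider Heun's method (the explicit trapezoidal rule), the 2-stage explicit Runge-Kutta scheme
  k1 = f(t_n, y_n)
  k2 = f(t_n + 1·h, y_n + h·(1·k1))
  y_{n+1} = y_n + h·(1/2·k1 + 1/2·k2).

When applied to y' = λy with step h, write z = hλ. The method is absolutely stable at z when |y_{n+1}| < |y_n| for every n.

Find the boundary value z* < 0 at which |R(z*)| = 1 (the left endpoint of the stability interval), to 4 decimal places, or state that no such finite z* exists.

left endpoint -2.0000.

Set f=λy, z=hλ:
  order 2, 2-stage ⇒ R(z)=1+z+z^2/2
  (e.g. R(-1.35)=0.56125, |R|=0.56125)

Boundary: |R(x)|=1, x<0.
x=-1.35: |R|=0.5613
|R(-1.96)|=0.9608 |R(-1.31)|=0.5481 |R(-1.14)|=0.5098
Bisect:
  x_lo=-2.8211 |R|=2.1583  x_hi=-0.2157 |R|=0.8076
  mid=-1.51840 |R|=0.63437 →hi
  mid=-2.16977 |R|=1.18418 →lo
  mid=-1.84408 |R|=0.85624 →hi
  mid=-2.00692 |R|=1.00695 →lo
  mid=-1.92550 |R|=0.92828 →hi
  mid=-1.96621 |R|=0.96679 →hi
  mid=-1.98657 |R|=0.98666 →hi
  ...
  [-2.00009,-1.99993] ⇒ x*=-2.0000
Stable set (-2.0000, 0).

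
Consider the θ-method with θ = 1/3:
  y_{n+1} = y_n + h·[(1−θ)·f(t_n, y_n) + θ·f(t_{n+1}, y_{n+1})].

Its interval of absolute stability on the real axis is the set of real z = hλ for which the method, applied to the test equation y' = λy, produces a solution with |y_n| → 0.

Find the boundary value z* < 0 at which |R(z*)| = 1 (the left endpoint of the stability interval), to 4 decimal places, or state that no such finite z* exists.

Set f=λy, z=hλ:
  y_{n+1} = y_n + z·[2/3·y_n + 1/3·y_{n+1}] ⇒ (1 − 1/3z)y_{n+1} = (1 + 2/3z)y_n
  ⇒ R(z) = (1 + 2/3z)/(1 − 1/3z).

Solve |R(x)|<1 on ℝ⁻.
x=-0.54: |R|=0.5424
R=−1: 1+2/3x = −1+1/3x ⇒ -1/3x=2 ⇒ x=2/(-1/3)=-6.0000
Confirm numerically:
  x=-5.086: |R|=0.88697 <1
  x=-4.689: |R|=0.82950 <1
  x=-3.812: |R|=0.67880 <1
  x=-2.414: |R|=0.33764 <1
  x=-6.199: |R|=1.02163 >1
  x=-6.035: |R|=1.00387 >1
So |R|<1 on (-6.0000, 0).

z* = -6.0000.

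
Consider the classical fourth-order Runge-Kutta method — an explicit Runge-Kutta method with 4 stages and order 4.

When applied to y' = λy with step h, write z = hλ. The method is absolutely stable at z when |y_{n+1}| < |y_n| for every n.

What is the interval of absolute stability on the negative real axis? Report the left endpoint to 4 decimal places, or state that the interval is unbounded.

Test eqn y'=λy, z=hλ:
  order 4, 4-stage ⇒ R(z)=1+z+z^2/2+z^3/6+z^4/24
  (e.g. R(-1.11)=0.34136, |R|=0.34136)

Boundary: |R(x)|=1, x<0.
x=-1.11: |R|=0.3414
|R(-2.19)|=0.4159 |R(-0.97)|=0.3852 |R(-0.53)|=0.5889
Bisect:
  x_lo=-3.2463 |R|=1.9486  x_hi=-0.2605 |R|=0.7707
  mid=-1.75341 |R|=0.27919 →hi
  mid=-2.49986 |R|=0.64830 →hi
  mid=-2.87308 |R|=1.14063 →lo
  mid=-2.68647 |R|=0.86095 →hi
  mid=-2.77978 |R|=0.99172 →hi
  mid=-2.82643 |R|=1.06382 →lo
  mid=-2.80311 |R|=1.02719 →lo
  mid=-2.79144 |R|=1.00931 →lo
  mid=-2.78561 |R|=1.00048 →lo
  mid=-2.78269 |R|=0.99609 →hi
  ...
  [-2.78543,-2.78525] ⇒ x*=-2.7853
So |R|<1 on (-2.7853, 0).

z∈(-2.7853,0).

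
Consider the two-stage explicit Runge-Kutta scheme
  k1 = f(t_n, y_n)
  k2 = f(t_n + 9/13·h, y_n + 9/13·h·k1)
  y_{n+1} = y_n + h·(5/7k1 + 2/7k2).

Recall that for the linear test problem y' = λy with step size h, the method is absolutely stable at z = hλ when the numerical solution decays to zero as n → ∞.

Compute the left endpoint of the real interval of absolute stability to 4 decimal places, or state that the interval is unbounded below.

With y'=λy (z=hλ):
  k1=λy_n ⇒ h·k1=z·y_n;  k2=λ(1+9/13z)y_n ⇒ h·k2=z(1+9/13z)y_n
  y_{n+1}/y_n = 1 + 5/7z + 2/7z(1+9/13z) = 1 + z + 18/91z²
  ⇒ R(z) = 1 + z + 18/91z².

Need |R(x)|<1, x<0.
x=-1.18: |R|=0.0954
R=1: x+18/91x²=0 ⇒ x=−91/18=-5.0556; min R=1−1/(4·18/91)=-0.2639>−1
Confirm numerically:
  x=-4.058: |R|=0.19928 <1
  x=-3.610: |R|=0.03222 <1
  x=-2.804: |R|=0.24880 <1
  x=-2.695: |R|=0.25836 <1
  x=-5.540: |R|=1.53087 >1
  x=-5.461: |R|=1.43796 >1
So |R|<1 on (-5.0556, 0).

left endpoint -5.0556.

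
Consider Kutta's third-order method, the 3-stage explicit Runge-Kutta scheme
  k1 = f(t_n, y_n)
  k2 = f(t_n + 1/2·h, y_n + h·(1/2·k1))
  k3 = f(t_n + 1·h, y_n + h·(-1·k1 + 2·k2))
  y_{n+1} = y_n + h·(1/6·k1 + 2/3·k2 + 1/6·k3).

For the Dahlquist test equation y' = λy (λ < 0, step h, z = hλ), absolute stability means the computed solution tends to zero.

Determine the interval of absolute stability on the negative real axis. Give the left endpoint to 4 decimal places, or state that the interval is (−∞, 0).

(-2.5127, 0).

Set f=λy, z=hλ:
  order 3, 3-stage ⇒ R(z)=1+z+z^2/2+z^3/6
  (e.g. R(-1.58)=0.01081, |R|=0.01081)

Find x<0 with |R(x)|<1.
x=-1.58: |R|=0.0108
|R(-2.45)|=0.8998 |R(-1.33)|=0.1623 |R(-0.56)|=0.5675
Bisect:
  x_lo=-2.9292 |R|=1.8279  x_hi=-0.2702 |R|=0.7630
  mid=-1.59966 |R|=0.00244 →hi
  mid=-2.26441 |R|=0.63578 →hi
  mid=-2.59679 |R|=1.14362 →lo
  mid=-2.43060 |R|=0.86995 →hi
  mid=-2.51369 |R|=1.00156 →lo
  mid=-2.47215 |R|=0.93448 →hi
  mid=-2.49292 |R|=0.96770 →hi
  mid=-2.50331 |R|=0.98455 →hi
  mid=-2.50850 |R|=0.99304 →hi
  ...
  [-2.51288,-2.51272] ⇒ x*=-2.5127
So |R|<1 on (-2.5127, 0).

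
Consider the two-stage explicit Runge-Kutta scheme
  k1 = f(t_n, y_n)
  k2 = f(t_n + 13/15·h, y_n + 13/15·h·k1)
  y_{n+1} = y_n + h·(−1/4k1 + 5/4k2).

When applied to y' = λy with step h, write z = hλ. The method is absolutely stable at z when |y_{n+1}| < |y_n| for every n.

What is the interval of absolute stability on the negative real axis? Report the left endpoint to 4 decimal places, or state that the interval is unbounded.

Set f=λy, z=hλ:
  k1=λy_n ⇒ h·k1=z·y_n;  k2=λ(1+13/15z)y_n ⇒ h·k2=z(1+13/15z)y_n
  y_{n+1}/y_n = 1 − 1/4z + 5/4z(1+13/15z) = 1 + z + 13/12z²
  ⇒ R(z) = 1 + z + 13/12z².

Find x<0 with |R(x)|<1.
x=-1.48: |R|=1.8929
R=1: x+13/12x²=0 ⇒ x=−12/13=-0.9231; min R=1−1/(4·13/12)=0.7692>−1
Confirm numerically:
  x=-0.848: |R|=0.93103 <1
  x=-0.670: |R|=0.81631 <1
  x=-0.603: |R|=0.79091 <1
  x=-0.410: |R|=0.77211 <1
  x=-1.475: |R|=1.88193 >1
  x=-1.441: |R|=1.80852 >1
  x=-1.098: |R|=1.20807 >1
Interval (-0.9231, 0).

z∈(-0.9231,0).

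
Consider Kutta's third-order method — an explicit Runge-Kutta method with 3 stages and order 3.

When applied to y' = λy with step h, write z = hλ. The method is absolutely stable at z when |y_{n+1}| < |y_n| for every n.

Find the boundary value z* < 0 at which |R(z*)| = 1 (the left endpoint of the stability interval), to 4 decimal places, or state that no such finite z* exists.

z* = -2.5127.

Set f=λy, z=hλ:
  order 3, 3-stage ⇒ R(z)=1+z+z^2/2+z^3/6
  (e.g. R(-1.24)=0.21103, |R|=0.21103)

Boundary: |R(x)|=1, x<0.
x=-1.24: |R|=0.2110
|R(-2.45)|=0.8998 |R(-0.73)|=0.4716 |R(-0.52)|=0.5918
Bisect:
  x_lo=-2.9788 |R|=1.9475  x_hi=-0.3932 |R|=0.6740
  mid=-1.68602 |R|=0.06348 →hi
  mid=-2.33242 |R|=0.72712 →hi
  mid=-2.65561 |R|=1.25083 →lo
  mid=-2.49402 |R|=0.96947 →hi
  mid=-2.57482 |R|=1.10501 →lo
  mid=-2.53442 |R|=1.03599 →lo
  mid=-2.51422 |R|=1.00242 →lo
  mid=-2.50412 |R|=0.98587 →hi
  mid=-2.50917 |R|=0.99412 →hi
  mid=-2.51169 |R|=0.99827 →hi
  ...
  [-2.51280,-2.51264] ⇒ x*=-2.5127
Interval (-2.5127, 0).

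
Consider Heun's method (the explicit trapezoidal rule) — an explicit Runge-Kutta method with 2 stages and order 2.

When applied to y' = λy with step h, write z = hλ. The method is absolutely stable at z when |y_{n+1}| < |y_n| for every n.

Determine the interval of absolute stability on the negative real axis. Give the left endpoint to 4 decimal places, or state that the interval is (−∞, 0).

z∈(-2.0000,0).

On y'=λy, z=hλ:
  order 2, 2-stage ⇒ R(z)=1+z+z^2/2
  (e.g. R(-1.51)=0.63005, |R|=0.63005)

Solve |R(x)|<1 on ℝ⁻.
x=-1.51: |R|=0.6300
|R(-2.2)|=1.2200 |R(-1.82)|=0.8362 |R(-0.87)|=0.5085
Bisect:
  x_lo=-2.6395 |R|=1.8439  x_hi=-0.2054 |R|=0.8157
  mid=-1.42243 |R|=0.58923 →hi
  mid=-2.03096 |R|=1.03144 →lo
  mid=-1.72670 |R|=0.76404 →hi
  mid=-1.87883 |R|=0.88617 →hi
  mid=-1.95489 |R|=0.95591 →hi
  mid=-1.99292 |R|=0.99295 →hi
  mid=-2.01194 |R|=1.01201 →lo
  mid=-2.00243 |R|=1.00243 →lo
  ...
  [-2.00005,-1.99991] ⇒ x*=-2.0000
So |R|<1 on (-2.0000, 0).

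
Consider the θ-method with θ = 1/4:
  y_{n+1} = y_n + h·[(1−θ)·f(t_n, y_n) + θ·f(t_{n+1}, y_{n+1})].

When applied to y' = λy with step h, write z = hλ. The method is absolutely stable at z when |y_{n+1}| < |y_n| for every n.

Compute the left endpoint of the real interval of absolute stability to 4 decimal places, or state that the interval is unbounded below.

left endpoint -4.0000.

On y'=λy, z=hλ:
  y_{n+1} = y_n + z·[3/4·y_n + 1/4·y_{n+1}] ⇒ (1 − 1/4z)y_{n+1} = (1 + 3/4z)y_n
  Hence R(z) = (1 + 3/4z)/(1 − 1/4z).

Find x<0 with |R(x)|<1.
x=-1.68: |R|=0.1831
R=−1: 1+3/4x = −1+1/4x ⇒ -1/2x=2 ⇒ x=2/(-1/2)=-4.0000
Confirm numerically:
  x=-3.616: |R|=0.89916 <1
  x=-3.103: |R|=0.74743 <1
  x=-2.833: |R|=0.65842 <1
  x=-1.752: |R|=0.21836 <1
  x=-4.516: |R|=1.12118 >1
  x=-4.056: |R|=1.01390 >1
  x=-4.050: |R|=1.01242 >1
Stable set (-4.0000, 0).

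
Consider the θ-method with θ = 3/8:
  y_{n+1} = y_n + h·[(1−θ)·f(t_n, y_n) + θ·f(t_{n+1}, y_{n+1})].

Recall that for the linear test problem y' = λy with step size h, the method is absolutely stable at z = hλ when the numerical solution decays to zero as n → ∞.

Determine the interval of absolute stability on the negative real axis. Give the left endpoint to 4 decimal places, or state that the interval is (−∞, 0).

On y'=λy, z=hλ:
  y_{n+1} = y_n + z·[5/8·y_n + 3/8·y_{n+1}] ⇒ (1 − 3/8z)y_{n+1} = (1 + 5/8z)y_n
  R(z) = (1 + 5/8z)/(1 − 3/8z).

Find x<0 with |R(x)|<1.
x=-1.03: |R|=0.2570
R=−1: 1+5/8x = −1+3/8x ⇒ -1/4x=2 ⇒ x=2/(-1/4)=-8.0000
Confirm numerically:
  x=-4.535: |R|=0.67924 <1
  x=-3.897: |R|=0.58326 <1
  x=-3.315: |R|=0.47785 <1
  x=-8.575: |R|=1.03410 >1
  x=-8.277: |R|=1.01687 >1
  x=-8.073: |R|=1.00453 >1
Interval (-8.0000, 0).

z∈(-8.0000,0).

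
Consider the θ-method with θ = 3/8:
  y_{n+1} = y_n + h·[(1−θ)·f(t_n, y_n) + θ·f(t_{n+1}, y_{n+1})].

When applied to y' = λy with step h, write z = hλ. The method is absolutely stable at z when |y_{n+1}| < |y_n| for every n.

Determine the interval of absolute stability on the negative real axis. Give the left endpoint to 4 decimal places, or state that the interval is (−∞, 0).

On y'=λy, z=hλ:
  y_{n+1} = y_n + z·[5/8·y_n + 3/8·y_{n+1}] ⇒ (1 − 3/8z)y_{n+1} = (1 + 5/8z)y_n
  so R(z) = (1 + 5/8z)/(1 − 3/8z).

Solve |R(x)|<1 on ℝ⁻.
x=-1.59: |R|=0.0039
R=−1: 1+5/8x = −1+3/8x ⇒ -1/4x=2 ⇒ x=2/(-1/4)=-8.0000
Confirm numerically:
  x=-6.761: |R|=0.91239 <1
  x=-6.442: |R|=0.88597 <1
  x=-5.581: |R|=0.80447 <1
  x=-4.405: |R|=0.66109 <1
  x=-8.296: |R|=1.01800 >1
  x=-8.281: |R|=1.01711 >1
  x=-8.097: |R|=1.00601 >1
So |R|<1 on (-8.0000, 0).

(-8.0000, 0).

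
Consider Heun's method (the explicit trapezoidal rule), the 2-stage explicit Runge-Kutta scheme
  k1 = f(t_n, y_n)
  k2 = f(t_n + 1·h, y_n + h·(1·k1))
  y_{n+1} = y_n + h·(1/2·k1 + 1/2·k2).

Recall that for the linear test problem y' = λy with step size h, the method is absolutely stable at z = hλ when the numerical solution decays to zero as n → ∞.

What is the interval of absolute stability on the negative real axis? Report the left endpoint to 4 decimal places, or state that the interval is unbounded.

z∈(-2.0000,0).

Set f=λy, z=hλ:
  order 2, 2-stage ⇒ R(z)=1+z+z^2/2
  (e.g. R(-0.81)=0.51805, |R|=0.51805)

Find x<0 with |R(x)|<1.
x=-0.81: |R|=0.5181
|R(-1.66)|=0.7178 |R(-1.41)|=0.5840 |R(-0.6)|=0.5800
Bisect:
  x_lo=-2.5636 |R|=1.7225  x_hi=-0.1369 |R|=0.8725
  mid=-1.35028 |R|=0.56135 →hi
  mid=-1.95695 |R|=0.95788 →hi
  mid=-2.26029 |R|=1.29417 →lo
  mid=-2.10862 |R|=1.11452 →lo
  mid=-2.03279 |R|=1.03333 →lo
  mid=-1.99487 |R|=0.99488 →hi
  mid=-2.01383 |R|=1.01393 →lo
  ...
  [-2.00006,-1.99991] ⇒ x*=-2.0000
Interval (-2.0000, 0).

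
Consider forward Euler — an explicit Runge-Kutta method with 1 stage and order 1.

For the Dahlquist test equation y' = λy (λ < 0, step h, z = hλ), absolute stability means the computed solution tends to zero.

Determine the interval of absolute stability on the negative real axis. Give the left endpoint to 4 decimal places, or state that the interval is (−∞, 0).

(-2.0000, 0).

With y'=λy (z=hλ):
  order 1, 1-stage ⇒ R(z)=1+z
  (e.g. R(-0.68)=0.32000, |R|=0.32000)

Need |R(x)|<1, x<0.
x=-0.68: |R|=0.3200
|R(-2.13)|=1.1300 |R(-1.93)|=0.9300 |R(-1.74)|=0.7400
Bisect:
  x_lo=-2.8094 |R|=1.8094  x_hi=-0.2294 |R|=0.7706
  mid=-1.51936 |R|=0.51936 →hi
  mid=-2.16437 |R|=1.16437 →lo
  mid=-1.84187 |R|=0.84187 →hi
  mid=-2.00312 |R|=1.00312 →lo
  mid=-1.92249 |R|=0.92249 →hi
  mid=-1.96280 |R|=0.96280 →hi
  mid=-1.98296 |R|=0.98296 →hi
  mid=-1.99304 |R|=0.99304 →hi
  ...
  [-2.00012,-1.99997] ⇒ x*=-2.0000
So |R|<1 on (-2.0000, 0).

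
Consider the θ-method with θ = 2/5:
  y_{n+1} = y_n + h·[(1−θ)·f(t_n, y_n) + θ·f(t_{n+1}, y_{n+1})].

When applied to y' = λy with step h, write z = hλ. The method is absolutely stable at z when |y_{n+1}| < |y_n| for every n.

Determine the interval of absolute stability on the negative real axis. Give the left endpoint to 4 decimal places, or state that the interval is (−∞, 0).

Set f=λy, z=hλ:
  y_{n+1} = y_n + z·[3/5·y_n + 2/5·y_{n+1}] ⇒ (1 − 2/5z)y_{n+1} = (1 + 3/5z)y_n
  R(z) = (1 + 3/5z)/(1 − 2/5z).

Boundary: |R(x)|=1, x<0.
x=-1.77: |R|=0.0363
R=−1: 1+3/5x = −1+2/5x ⇒ -1/5x=2 ⇒ x=2/(-1/5)=-10.0000
Confirm numerically:
  x=-8.778: |R|=0.94582 <1
  x=-7.485: |R|=0.87406 <1
  x=-4.585: |R|=0.61785 <1
  x=-10.512: |R|=1.01967 >1
  x=-10.474: |R|=1.01827 >1
Interval (-10.0000, 0).

z∈(-10.0000,0).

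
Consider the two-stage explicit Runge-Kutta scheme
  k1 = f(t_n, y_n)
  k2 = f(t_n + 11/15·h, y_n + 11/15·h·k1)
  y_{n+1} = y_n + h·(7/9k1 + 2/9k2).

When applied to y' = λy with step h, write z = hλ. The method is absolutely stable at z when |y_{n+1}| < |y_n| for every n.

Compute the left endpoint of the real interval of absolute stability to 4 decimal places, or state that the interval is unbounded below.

left endpoint -6.1364.

On y'=λy, z=hλ:
  k1=λy_n ⇒ h·k1=z·y_n;  k2=λ(1+11/15z)y_n ⇒ h·k2=z(1+11/15z)y_n
  y_{n+1}/y_n = 1 + 7/9z + 2/9z(1+11/15z) = 1 + z + 22/135z²
  so R(z) = 1 + z + 22/135z².

Find x<0 with |R(x)|<1.
x=-1.48: |R|=0.1230
R=1: x+22/135x²=0 ⇒ x=−135/22=-6.1364; min R=1−1/(4·22/135)=-0.5341>−1
Confirm numerically:
  x=-5.038: |R|=0.09824 <1
  x=-4.946: |R|=0.04055 <1
  x=-3.185: |R|=0.53187 <1
  x=-6.718: |R|=1.63677 >1
  x=-6.570: |R|=1.46428 >1
  x=-6.357: |R|=1.22857 >1
So |R|<1 on (-6.1364, 0).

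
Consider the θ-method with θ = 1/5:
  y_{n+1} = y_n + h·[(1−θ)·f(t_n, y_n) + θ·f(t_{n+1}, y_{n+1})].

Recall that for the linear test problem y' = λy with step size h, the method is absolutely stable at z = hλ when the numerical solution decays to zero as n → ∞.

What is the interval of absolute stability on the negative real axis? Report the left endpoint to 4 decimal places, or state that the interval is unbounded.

With y'=λy (z=hλ):
  y_{n+1} = y_n + z·[4/5·y_n + 1/5·y_{n+1}] ⇒ (1 − 1/5z)y_{n+1} = (1 + 4/5z)y_n
  ⇒ R(z) = (1 + 4/5z)/(1 − 1/5z).

Boundary: |R(x)|=1, x<0.
x=-1.23: |R|=0.0128
R=−1: 1+4/5x = −1+1/5x ⇒ -3/5x=2 ⇒ x=2/(-3/5)=-3.3333
Confirm numerically:
  x=-2.796: |R|=0.79323 <1
  x=-2.729: |R|=0.76543 <1
  x=-2.640: |R|=0.72775 <1
  x=-3.546: |R|=1.07465 >1
  x=-3.522: |R|=1.06642 >1
  x=-3.416: |R|=1.02947 >1
Stable set (-3.3333, 0).

z∈(-3.3333,0).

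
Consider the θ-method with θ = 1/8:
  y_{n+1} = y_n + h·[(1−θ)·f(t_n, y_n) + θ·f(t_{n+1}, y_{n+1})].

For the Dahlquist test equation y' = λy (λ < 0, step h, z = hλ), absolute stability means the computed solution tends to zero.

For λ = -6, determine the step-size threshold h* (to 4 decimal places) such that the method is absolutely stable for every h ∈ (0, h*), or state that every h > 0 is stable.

(-2.6667,0); λ=-6 ⇒ h* = (8/3)/6 = 0.4444.

Test eqn y'=λy, z=hλ:
  y_{n+1} = y_n + z·[7/8·y_n + 1/8·y_{n+1}] ⇒ (1 − 1/8z)y_{n+1} = (1 + 7/8z)y_n
  Hence R(z) = (1 + 7/8z)/(1 − 1/8z).

Boundary: |R(x)|=1, x<0.
x=-0.81: |R|=0.2645
R=−1: 1+7/8x = −1+1/8x ⇒ -3/4x=2 ⇒ x=2/(-3/4)=-2.6667
Confirm numerically:
  x=-1.511: |R|=0.27095 <1
  x=-1.490: |R|=0.25606 <1
  x=-1.270: |R|=0.09601 <1
  x=-3.260: |R|=1.31616 >1
  x=-3.015: |R|=1.18974 >1
  x=-2.824: |R|=1.08721 >1
Interval (-2.6667, 0).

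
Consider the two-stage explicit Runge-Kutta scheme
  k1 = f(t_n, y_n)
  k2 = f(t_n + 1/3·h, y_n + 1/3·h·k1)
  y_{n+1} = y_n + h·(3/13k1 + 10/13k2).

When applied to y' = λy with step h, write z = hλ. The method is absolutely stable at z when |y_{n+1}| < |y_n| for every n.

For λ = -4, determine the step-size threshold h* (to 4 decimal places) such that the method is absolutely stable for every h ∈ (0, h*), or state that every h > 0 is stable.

(-3.9000,0); λ=-4 ⇒ h* = (39/10)/4 = 0.9750.

With y'=λy (z=hλ):
  k1=λy_n ⇒ h·k1=z·y_n;  k2=λ(1+1/3z)y_n ⇒ h·k2=z(1+1/3z)y_n
  y_{n+1}/y_n = 1 + 3/13z + 10/13z(1+1/3z) = 1 + z + 10/39z²
  so R(z) = 1 + z + 10/39z².

Find x<0 with |R(x)|<1.
x=-0.83: |R|=0.3466
R=1: x+10/39x²=0 ⇒ x=−39/10=-3.9000; min R=1−1/(4·10/39)=0.0250>−1
Confirm numerically:
  x=-3.476: |R|=0.62210 <1
  x=-2.919: |R|=0.26576 <1
  x=-2.776: |R|=0.19994 <1
  x=-2.676: |R|=0.16015 <1
  x=-4.475: |R|=1.65978 >1
  x=-4.224: |R|=1.35092 >1
Interval (-3.9000, 0).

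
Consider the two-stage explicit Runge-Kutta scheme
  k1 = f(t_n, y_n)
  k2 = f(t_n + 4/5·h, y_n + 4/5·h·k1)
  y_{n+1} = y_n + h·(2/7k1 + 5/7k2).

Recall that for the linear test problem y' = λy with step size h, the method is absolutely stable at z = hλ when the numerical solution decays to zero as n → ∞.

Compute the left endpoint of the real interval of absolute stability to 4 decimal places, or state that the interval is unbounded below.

left endpoint -1.7500.

Test eqn y'=λy, z=hλ:
  k1=λy_n ⇒ h·k1=z·y_n;  k2=λ(1+4/5z)y_n ⇒ h·k2=z(1+4/5z)y_n
  y_{n+1}/y_n = 1 + 2/7z + 5/7z(1+4/5z) = 1 + z + 4/7z²
  R(z) = 1 + z + 4/7z².

Boundary: |R(x)|=1, x<0.
x=-1.71: |R|=0.9609
R=1: x+4/7x²=0 ⇒ x=−7/4=-1.7500; min R=1−1/(4·4/7)=0.5625>−1
Confirm numerically:
  x=-1.632: |R|=0.88996 <1
  x=-1.584: |R|=0.84975 <1
  x=-1.581: |R|=0.84732 <1
  x=-0.799: |R|=0.56580 <1
  x=-2.114: |R|=1.43971 >1
  x=-2.022: |R|=1.31428 >1
Interval (-1.7500, 0).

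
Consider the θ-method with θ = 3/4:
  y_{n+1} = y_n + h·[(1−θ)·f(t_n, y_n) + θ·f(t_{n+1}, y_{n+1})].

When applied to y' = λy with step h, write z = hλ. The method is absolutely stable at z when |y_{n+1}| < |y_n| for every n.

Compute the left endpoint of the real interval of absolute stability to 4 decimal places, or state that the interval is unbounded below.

On y'=λy, z=hλ:
  y_{n+1} = y_n + z·[1/4·y_n + 3/4·y_{n+1}] ⇒ (1 − 3/4z)y_{n+1} = (1 + 1/4z)y_n
  Hence R(z) = (1 + 1/4z)/(1 − 3/4z).

Boundary: |R(x)|=1, x<0.
x=-0.96: |R|=0.4419
x=-2: |R|=0.2000
x=-10: |R|=0.1765
x=-100: |R|=0.3158
θ=3/4≥1/2 ⇒ |1+1/4x|<|1−3/4x| ∀x<0 ⇒ unbounded interval.

unbounded; (−∞, 0).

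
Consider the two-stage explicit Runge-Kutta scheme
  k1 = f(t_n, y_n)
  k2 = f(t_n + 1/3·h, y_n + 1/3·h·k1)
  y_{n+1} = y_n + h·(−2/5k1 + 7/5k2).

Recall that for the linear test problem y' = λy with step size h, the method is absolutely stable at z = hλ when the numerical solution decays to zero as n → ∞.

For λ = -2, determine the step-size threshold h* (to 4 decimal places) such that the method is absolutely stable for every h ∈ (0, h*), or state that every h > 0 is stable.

On y'=λy, z=hλ:
  k1=λy_n ⇒ h·k1=z·y_n;  k2=λ(1+1/3z)y_n ⇒ h·k2=z(1+1/3z)y_n
  y_{n+1}/y_n = 1 − 2/5z + 7/5z(1+1/3z) = 1 + z + 7/15z²
  ⇒ R(z) = 1 + z + 7/15z².

Find x<0 with |R(x)|<1.
x=-1.7: |R|=0.6487
R=1: x+7/15x²=0 ⇒ x=−15/7=-2.1429; min R=1−1/(4·7/15)=0.4643>−1
Confirm numerically:
  x=-1.982: |R|=0.85122 <1
  x=-1.968: |R|=0.83941 <1
  x=-1.173: |R|=0.46910 <1
  x=-2.639: |R|=1.61102 >1
  x=-2.294: |R|=1.16180 >1
Stable set (-2.1429, 0).

(-2.1429,0); λ=-2 ⇒ h* = (15/7)/2 = 1.0714.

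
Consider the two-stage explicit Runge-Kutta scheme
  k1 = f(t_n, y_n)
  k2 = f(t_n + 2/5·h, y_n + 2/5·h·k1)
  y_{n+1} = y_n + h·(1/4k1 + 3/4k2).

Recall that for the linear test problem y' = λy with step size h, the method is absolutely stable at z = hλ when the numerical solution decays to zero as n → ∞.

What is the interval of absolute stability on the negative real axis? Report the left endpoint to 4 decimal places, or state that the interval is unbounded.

z∈(-3.3333,0).

With y'=λy (z=hλ):
  k1=λy_n ⇒ h·k1=z·y_n;  k2=λ(1+2/5z)y_n ⇒ h·k2=z(1+2/5z)y_n
  y_{n+1}/y_n = 1 + 1/4z + 3/4z(1+2/5z) = 1 + z + 3/10z²
  ⇒ R(z) = 1 + z + 3/10z².

Need |R(x)|<1, x<0.
x=-0.65: |R|=0.4768
R=1: x+3/10x²=0 ⇒ x=−10/3=-3.3333; min R=1−1/(4·3/10)=0.1667>−1
Confirm numerically:
  x=-3.298: |R|=0.96504 <1
  x=-3.224: |R|=0.89425 <1
  x=-2.957: |R|=0.66615 <1
  x=-3.695: |R|=1.40091 >1
  x=-3.412: |R|=1.08052 >1
Interval (-3.3333, 0).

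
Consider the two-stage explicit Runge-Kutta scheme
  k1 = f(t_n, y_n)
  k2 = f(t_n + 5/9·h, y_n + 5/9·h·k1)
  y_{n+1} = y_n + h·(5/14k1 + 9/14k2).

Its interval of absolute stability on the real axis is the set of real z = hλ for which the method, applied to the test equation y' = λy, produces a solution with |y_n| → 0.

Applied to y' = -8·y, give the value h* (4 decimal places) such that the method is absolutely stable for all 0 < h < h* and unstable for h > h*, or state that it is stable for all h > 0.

(-2.8000,0); λ=-8 ⇒ h* = (14/5)/8 = 0.3500.

Test eqn y'=λy, z=hλ:
  k1=λy_n ⇒ h·k1=z·y_n;  k2=λ(1+5/9z)y_n ⇒ h·k2=z(1+5/9z)y_n
  y_{n+1}/y_n = 1 + 5/14z + 9/14z(1+5/9z) = 1 + z + 5/14z²
  so R(z) = 1 + z + 5/14z².

Find x<0 with |R(x)|<1.
x=-1.23: |R|=0.3103
R=1: x+5/14x²=0 ⇒ x=−14/5=-2.8000; min R=1−1/(4·5/14)=0.3000>−1
Confirm numerically:
  x=-1.999: |R|=0.42814 <1
  x=-1.987: |R|=0.42306 <1
  x=-1.145: |R|=0.32322 <1
  x=-3.167: |R|=1.41510 >1
  x=-3.129: |R|=1.36766 >1
Interval (-2.8000, 0).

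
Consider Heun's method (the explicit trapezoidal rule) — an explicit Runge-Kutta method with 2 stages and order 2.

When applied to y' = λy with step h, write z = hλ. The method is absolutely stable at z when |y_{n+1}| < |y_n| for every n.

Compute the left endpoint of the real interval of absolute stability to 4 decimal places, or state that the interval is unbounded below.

z* = -2.0000.

With y'=λy (z=hλ):
  order 2, 2-stage ⇒ R(z)=1+z+z^2/2
  (e.g. R(-0.83)=0.51445, |R|=0.51445)

Find x<0 with |R(x)|<1.
x=-0.83: |R|=0.5145
|R(-1.78)|=0.8042 |R(-1.66)|=0.7178 |R(-1.27)|=0.5364
Bisect:
  x_lo=-2.3335 |R|=1.3890  x_hi=-0.2675 |R|=0.7682
  mid=-1.30050 |R|=0.54515 →hi
  mid=-1.81697 |R|=0.83372 →hi
  mid=-2.07521 |R|=1.07804 →lo
  mid=-1.94609 |R|=0.94755 →hi
  mid=-2.01065 |R|=1.01071 →lo
  mid=-1.97837 |R|=0.97861 →hi
  mid=-1.99451 |R|=0.99453 →hi
  mid=-2.00258 |R|=1.00259 →lo
  mid=-1.99855 |R|=0.99855 →hi
  ...
  [-2.00006,-1.99993] ⇒ x*=-2.0000
Stable set (-2.0000, 0).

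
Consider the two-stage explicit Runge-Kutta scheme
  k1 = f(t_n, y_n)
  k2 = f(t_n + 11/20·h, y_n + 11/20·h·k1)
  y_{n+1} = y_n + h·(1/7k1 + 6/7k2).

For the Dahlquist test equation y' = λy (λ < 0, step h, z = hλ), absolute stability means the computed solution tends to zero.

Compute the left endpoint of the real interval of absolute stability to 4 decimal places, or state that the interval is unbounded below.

Set f=λy, z=hλ:
  k1=λy_n ⇒ h·k1=z·y_n;  k2=λ(1+11/20z)y_n ⇒ h·k2=z(1+11/20z)y_n
  y_{n+1}/y_n = 1 + 1/7z + 6/7z(1+11/20z) = 1 + z + 33/70z²
  R(z) = 1 + z + 33/70z².

Need |R(x)|<1, x<0.
x=-0.86: |R|=0.4887
R=1: x+33/70x²=0 ⇒ x=−70/33=-2.1212; min R=1−1/(4·33/70)=0.4697>−1
Confirm numerically:
  x=-2.071: |R|=0.95098 <1
  x=-1.731: |R|=0.68157 <1
  x=-1.350: |R|=0.50918 <1
  x=-2.394: |R|=1.30787 >1
  x=-2.364: |R|=1.27058 >1
Interval (-2.1212, 0).

z* = -2.1212.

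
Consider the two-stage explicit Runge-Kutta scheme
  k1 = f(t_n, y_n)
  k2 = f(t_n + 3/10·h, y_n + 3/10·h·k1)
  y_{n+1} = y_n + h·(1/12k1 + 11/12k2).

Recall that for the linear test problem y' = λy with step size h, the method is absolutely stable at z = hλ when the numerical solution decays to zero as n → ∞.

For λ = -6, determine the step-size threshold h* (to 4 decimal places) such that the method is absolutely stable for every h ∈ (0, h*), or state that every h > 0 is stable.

(-3.6364,0); λ=-6 ⇒ h* = (40/11)/6 = 0.6061.

Test eqn y'=λy, z=hλ:
  k1=λy_n ⇒ h·k1=z·y_n;  k2=λ(1+3/10z)y_n ⇒ h·k2=z(1+3/10z)y_n
  y_{n+1}/y_n = 1 + 1/12z + 11/12z(1+3/10z) = 1 + z + 11/40z²
  ⇒ R(z) = 1 + z + 11/40z².

Boundary: |R(x)|=1, x<0.
x=-0.47: |R|=0.5907
R=1: x+11/40x²=0 ⇒ x=−40/11=-3.6364; min R=1−1/(4·11/40)=0.0909>−1
Confirm numerically:
  x=-3.320: |R|=0.71116 <1
  x=-3.282: |R|=0.68017 <1
  x=-2.194: |R|=0.12975 <1
  x=-4.130: |R|=1.56065 >1
  x=-3.782: |R|=1.15147 >1
Interval (-3.6364, 0).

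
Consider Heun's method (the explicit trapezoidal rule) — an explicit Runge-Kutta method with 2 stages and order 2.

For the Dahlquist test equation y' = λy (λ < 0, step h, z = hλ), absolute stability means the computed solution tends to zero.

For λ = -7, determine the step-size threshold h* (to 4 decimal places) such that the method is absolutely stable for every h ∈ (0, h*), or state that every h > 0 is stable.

Set f=λy, z=hλ:
  order 2, 2-stage ⇒ R(z)=1+z+z^2/2
  (e.g. R(-1.04)=0.50080, |R|=0.50080)

Solve |R(x)|<1 on ℝ⁻.
x=-1.04: |R|=0.5008
|R(-1.5)|=0.6250 |R(-0.81)|=0.5181 |R(-0.6)|=0.5800
Bisect:
  x_lo=-2.3063 |R|=1.3532  x_hi=-0.3854 |R|=0.6888
  mid=-1.34588 |R|=0.55981 →hi
  mid=-1.82610 |R|=0.84122 →hi
  mid=-2.06621 |R|=1.06840 →lo
  mid=-1.94616 |R|=0.94761 →hi
  mid=-2.00618 |R|=1.00620 →lo
  mid=-1.97617 |R|=0.97645 →hi
  mid=-1.99118 |R|=0.99122 →hi
  mid=-1.99868 |R|=0.99868 →hi
  mid=-2.00243 |R|=1.00243 →lo
  ...
  [-2.00009,-1.99997] ⇒ x*=-2.0000
So |R|<1 on (-2.0000, 0).

(-2.0000,0); λ=-7 ⇒ h* = 0.2857.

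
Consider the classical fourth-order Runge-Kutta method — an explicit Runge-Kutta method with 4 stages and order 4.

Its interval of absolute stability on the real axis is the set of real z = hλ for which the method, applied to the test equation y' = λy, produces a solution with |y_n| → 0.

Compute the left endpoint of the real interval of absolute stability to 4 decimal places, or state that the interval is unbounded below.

With y'=λy (z=hλ):
  order 4, 4-stage ⇒ R(z)=1+z+z^2/2+z^3/6+z^4/24
  (e.g. R(-1.61)=0.27046, |R|=0.27046)

Boundary: |R(x)|=1, x<0.
x=-1.61: |R|=0.2705
|R(-1.38)|=0.2853 |R(-1.24)|=0.3095 |R(-0.5)|=0.6068
Bisect:
  x_lo=-3.4316 |R|=2.4994  x_hi=-0.3890 |R|=0.6778
  mid=-1.91034 |R|=0.30735 →hi
  mid=-2.67099 |R|=0.84091 →hi
  mid=-3.05132 |R|=1.48097 →lo
  mid=-2.86116 |R|=1.12053 →lo
  mid=-2.76607 |R|=0.97141 →hi
  mid=-2.81361 |R|=1.04355 →lo
  mid=-2.78984 |R|=1.00688 →lo
  mid=-2.77796 |R|=0.98900 →hi
  mid=-2.78390 |R|=0.99790 →hi
  ...
  [-2.78539,-2.78520] ⇒ x*=-2.7853
So |R|<1 on (-2.7853, 0).

left endpoint -2.7853.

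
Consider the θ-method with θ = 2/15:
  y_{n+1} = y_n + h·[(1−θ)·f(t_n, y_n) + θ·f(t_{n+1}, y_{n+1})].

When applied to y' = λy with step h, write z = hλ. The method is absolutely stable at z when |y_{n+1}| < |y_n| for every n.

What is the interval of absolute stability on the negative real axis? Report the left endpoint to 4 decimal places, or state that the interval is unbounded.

Test eqn y'=λy, z=hλ:
  y_{n+1} = y_n + z·[13/15·y_n + 2/15·y_{n+1}] ⇒ (1 − 2/15z)y_{n+1} = (1 + 13/15z)y_n
  Hence R(z) = (1 + 13/15z)/(1 − 2/15z).

Find x<0 with |R(x)|<1.
x=-0.85: |R|=0.2365
R=−1: 1+13/15x = −1+2/15x ⇒ -11/15x=2 ⇒ x=2/(-11/15)=-2.7273
Confirm numerically:
  x=-2.464: |R|=0.85468 <1
  x=-1.780: |R|=0.43858 <1
  x=-1.453: |R|=0.21719 <1
  x=-3.309: |R|=1.29600 >1
  x=-3.227: |R|=1.25622 >1
  x=-2.912: |R|=1.09758 >1
Stable set (-2.7273, 0).

(-2.7273, 0).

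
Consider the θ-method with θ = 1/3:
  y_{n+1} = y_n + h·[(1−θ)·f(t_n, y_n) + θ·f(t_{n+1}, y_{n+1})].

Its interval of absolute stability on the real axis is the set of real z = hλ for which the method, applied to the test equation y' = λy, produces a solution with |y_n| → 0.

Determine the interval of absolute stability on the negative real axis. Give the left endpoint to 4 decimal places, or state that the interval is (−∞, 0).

z∈(-6.0000,0).

On y'=λy, z=hλ:
  y_{n+1} = y_n + z·[2/3·y_n + 1/3·y_{n+1}] ⇒ (1 − 1/3z)y_{n+1} = (1 + 2/3z)y_n
  R(z) = (1 + 2/3z)/(1 − 1/3z).

Need |R(x)|<1, x<0.
x=-0.39: |R|=0.6549
R=−1: 1+2/3x = −1+1/3x ⇒ -1/3x=2 ⇒ x=2/(-1/3)=-6.0000
Confirm numerically:
  x=-4.145: |R|=0.74038 <1
  x=-3.829: |R|=0.68209 <1
  x=-3.670: |R|=0.65067 <1
  x=-6.282: |R|=1.03038 >1
  x=-6.030: |R|=1.00332 >1
Stable set (-6.0000, 0).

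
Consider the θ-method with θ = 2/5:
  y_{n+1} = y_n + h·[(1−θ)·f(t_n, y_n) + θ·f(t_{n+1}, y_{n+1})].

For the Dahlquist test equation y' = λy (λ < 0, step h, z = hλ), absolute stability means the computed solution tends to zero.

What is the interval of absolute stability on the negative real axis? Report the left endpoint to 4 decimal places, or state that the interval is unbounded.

On y'=λy, z=hλ:
  y_{n+1} = y_n + z·[3/5·y_n + 2/5·y_{n+1}] ⇒ (1 − 2/5z)y_{n+1} = (1 + 3/5z)y_n
  Hence R(z) = (1 + 3/5z)/(1 − 2/5z).

Solve |R(x)|<1 on ℝ⁻.
x=-0.42: |R|=0.6404
R=−1: 1+3/5x = −1+2/5x ⇒ -1/5x=2 ⇒ x=2/(-1/5)=-10.0000
Confirm numerically:
  x=-9.803: |R|=0.99199 <1
  x=-8.596: |R|=0.93673 <1
  x=-8.179: |R|=0.91474 <1
  x=-5.788: |R|=0.74590 <1
  x=-10.528: |R|=1.02026 >1
  x=-10.483: |R|=1.01860 >1
  x=-10.111: |R|=1.00440 >1
So |R|<1 on (-10.0000, 0).

z∈(-10.0000,0).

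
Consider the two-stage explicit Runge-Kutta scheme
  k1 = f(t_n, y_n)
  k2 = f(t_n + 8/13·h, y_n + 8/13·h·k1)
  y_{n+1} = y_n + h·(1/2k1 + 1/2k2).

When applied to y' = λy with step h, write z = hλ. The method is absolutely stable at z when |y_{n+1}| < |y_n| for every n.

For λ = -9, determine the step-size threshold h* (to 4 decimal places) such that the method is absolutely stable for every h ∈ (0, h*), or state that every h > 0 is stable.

(-3.2500,0); λ=-9 ⇒ h* = (13/4)/9 = 0.3611.

On y'=λy, z=hλ:
  k1=λy_n ⇒ h·k1=z·y_n;  k2=λ(1+8/13z)y_n ⇒ h·k2=z(1+8/13z)y_n
  y_{n+1}/y_n = 1 + 1/2z + 1/2z(1+8/13z) = 1 + z + 4/13z²
  R(z) = 1 + z + 4/13z².

Find x<0 with |R(x)|<1.
x=-1.19: |R|=0.2457
R=1: x+4/13x²=0 ⇒ x=−13/4=-3.2500; min R=1−1/(4·4/13)=0.1875>−1
Confirm numerically:
  x=-2.486: |R|=0.41560 <1
  x=-2.413: |R|=0.37856 <1
  x=-1.433: |R|=0.19884 <1
  x=-3.400: |R|=1.15692 >1
  x=-3.360: |R|=1.11372 >1
  x=-3.274: |R|=1.02418 >1
Stable set (-3.2500, 0).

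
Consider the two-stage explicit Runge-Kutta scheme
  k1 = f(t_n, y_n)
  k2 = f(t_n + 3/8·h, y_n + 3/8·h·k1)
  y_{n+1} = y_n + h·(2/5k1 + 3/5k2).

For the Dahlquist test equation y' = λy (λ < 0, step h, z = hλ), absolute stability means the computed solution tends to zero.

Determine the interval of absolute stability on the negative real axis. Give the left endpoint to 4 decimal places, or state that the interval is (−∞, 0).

z∈(-4.4444,0).

On y'=λy, z=hλ:
  k1=λy_n ⇒ h·k1=z·y_n;  k2=λ(1+3/8z)y_n ⇒ h·k2=z(1+3/8z)y_n
  y_{n+1}/y_n = 1 + 2/5z + 3/5z(1+3/8z) = 1 + z + 9/40z²
  ⇒ R(z) = 1 + z + 9/40z².

Solve |R(x)|<1 on ℝ⁻.
x=-0.48: |R|=0.5718
R=1: x+9/40x²=0 ⇒ x=−40/9=-4.4444; min R=1−1/(4·9/40)=-0.1111>−1
Confirm numerically:
  x=-4.347: |R|=0.90469 <1
  x=-4.234: |R|=0.79952 <1
  x=-3.871: |R|=0.50054 <1
  x=-3.691: |R|=0.37428 <1
  x=-4.893: |R|=1.49383 >1
  x=-4.873: |R|=1.46988 >1
Stable set (-4.4444, 0).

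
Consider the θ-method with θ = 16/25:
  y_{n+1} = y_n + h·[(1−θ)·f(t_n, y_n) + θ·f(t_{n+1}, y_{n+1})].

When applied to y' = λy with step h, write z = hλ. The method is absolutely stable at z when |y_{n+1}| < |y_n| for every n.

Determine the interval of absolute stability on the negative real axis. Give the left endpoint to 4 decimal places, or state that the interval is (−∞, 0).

unbounded; (−∞, 0).

Test eqn y'=λy, z=hλ:
  y_{n+1} = y_n + z·[9/25·y_n + 16/25·y_{n+1}] ⇒ (1 − 16/25z)y_{n+1} = (1 + 9/25z)y_n
  ⇒ R(z) = (1 + 9/25z)/(1 − 16/25z).

Need |R(x)|<1, x<0.
x=-1.46: |R|=0.2452
x=-2: |R|=0.1228
x=-10: |R|=0.3514
x=-100: |R|=0.5385
θ=16/25≥1/2 ⇒ |1+9/25x|<|1−16/25x| ∀x<0 ⇒ interval (−∞,0).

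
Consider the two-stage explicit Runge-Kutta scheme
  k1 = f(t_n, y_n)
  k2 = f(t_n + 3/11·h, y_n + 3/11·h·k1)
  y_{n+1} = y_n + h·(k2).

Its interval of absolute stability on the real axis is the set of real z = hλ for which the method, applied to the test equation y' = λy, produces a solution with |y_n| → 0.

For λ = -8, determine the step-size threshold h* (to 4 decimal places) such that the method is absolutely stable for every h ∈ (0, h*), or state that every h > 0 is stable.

Test eqn y'=λy, z=hλ:
  k1=λy_n ⇒ h·k1=z·y_n;  k2=λ(1+3/11z)y_n ⇒ h·k2=z(1+3/11z)y_n
  y_{n+1}/y_n = 1 + z(1+3/11z) = 1 + z + 3/11z²
  R(z) = 1 + z + 3/11z².

Boundary: |R(x)|=1, x<0.
x=-0.59: |R|=0.5049
R=1: x+3/11x²=0 ⇒ x=−11/3=-3.6667; min R=1−1/(4·3/11)=0.0833>−1
Confirm numerically:
  x=-3.303: |R|=0.67240 <1
  x=-2.539: |R|=0.21914 <1
  x=-2.400: |R|=0.17091 <1
  x=-1.827: |R|=0.08334 <1
  x=-4.198: |R|=1.60833 >1
  x=-4.012: |R|=1.37786 >1
So |R|<1 on (-3.6667, 0).

(-3.6667,0); λ=-8 ⇒ h* = (11/3)/8 = 0.4583.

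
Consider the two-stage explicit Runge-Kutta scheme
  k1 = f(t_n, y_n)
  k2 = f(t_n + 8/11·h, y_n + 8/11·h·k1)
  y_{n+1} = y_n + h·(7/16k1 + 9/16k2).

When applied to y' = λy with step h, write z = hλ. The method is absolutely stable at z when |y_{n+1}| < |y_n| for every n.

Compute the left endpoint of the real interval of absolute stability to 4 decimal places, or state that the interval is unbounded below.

z* = -2.4444.

Set f=λy, z=hλ:
  k1=λy_n ⇒ h·k1=z·y_n;  k2=λ(1+8/11z)y_n ⇒ h·k2=z(1+8/11z)y_n
  y_{n+1}/y_n = 1 + 7/16z + 9/16z(1+8/11z) = 1 + z + 9/22z²
  so R(z) = 1 + z + 9/22z².

Boundary: |R(x)|=1, x<0.
x=-1.71: |R|=0.4862
R=1: x+9/22x²=0 ⇒ x=−22/9=-2.4444; min R=1−1/(4·9/22)=0.3889>−1
Confirm numerically:
  x=-2.294: |R|=0.85881 <1
  x=-2.170: |R|=0.75637 <1
  x=-1.920: |R|=0.58807 <1
  x=-1.594: |R|=0.44543 <1
  x=-2.580: |R|=1.14307 >1
  x=-2.546: |R|=1.10577 >1
Stable set (-2.4444, 0).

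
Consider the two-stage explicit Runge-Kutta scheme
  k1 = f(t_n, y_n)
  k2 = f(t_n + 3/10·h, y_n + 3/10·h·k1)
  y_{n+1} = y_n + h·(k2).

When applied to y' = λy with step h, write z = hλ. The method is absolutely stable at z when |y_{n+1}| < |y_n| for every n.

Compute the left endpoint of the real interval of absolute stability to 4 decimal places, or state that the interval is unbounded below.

left endpoint -3.3333.

On y'=λy, z=hλ:
  k1=λy_n ⇒ h·k1=z·y_n;  k2=λ(1+3/10z)y_n ⇒ h·k2=z(1+3/10z)y_n
  y_{n+1}/y_n = 1 + z(1+3/10z) = 1 + z + 3/10z²
  so R(z) = 1 + z + 3/10z².

Boundary: |R(x)|=1, x<0.
x=-0.5: |R|=0.5750
R=1: x+3/10x²=0 ⇒ x=−10/3=-3.3333; min R=1−1/(4·3/10)=0.1667>−1
Confirm numerically:
  x=-2.735: |R|=0.50907 <1
  x=-2.556: |R|=0.40394 <1
  x=-2.431: |R|=0.34193 <1
  x=-2.227: |R|=0.26086 <1
  x=-3.718: |R|=1.42906 >1
  x=-3.364: |R|=1.03095 >1
So |R|<1 on (-3.3333, 0).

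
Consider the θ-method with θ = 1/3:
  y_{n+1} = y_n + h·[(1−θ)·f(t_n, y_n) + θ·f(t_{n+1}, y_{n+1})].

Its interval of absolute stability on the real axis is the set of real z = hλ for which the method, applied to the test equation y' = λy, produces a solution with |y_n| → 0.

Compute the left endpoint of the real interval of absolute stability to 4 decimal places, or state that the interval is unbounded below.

On y'=λy, z=hλ:
  y_{n+1} = y_n + z·[2/3·y_n + 1/3·y_{n+1}] ⇒ (1 − 1/3z)y_{n+1} = (1 + 2/3z)y_n
  Hence R(z) = (1 + 2/3z)/(1 − 1/3z).

Boundary: |R(x)|=1, x<0.
x=-0.55: |R|=0.5352
R=−1: 1+2/3x = −1+1/3x ⇒ -1/3x=2 ⇒ x=2/(-1/3)=-6.0000
Confirm numerically:
  x=-4.690: |R|=0.82965 <1
  x=-4.661: |R|=0.82522 <1
  x=-4.541: |R|=0.80652 <1
  x=-6.546: |R|=1.05720 >1
  x=-6.220: |R|=1.02386 >1
So |R|<1 on (-6.0000, 0).

z* = -6.0000.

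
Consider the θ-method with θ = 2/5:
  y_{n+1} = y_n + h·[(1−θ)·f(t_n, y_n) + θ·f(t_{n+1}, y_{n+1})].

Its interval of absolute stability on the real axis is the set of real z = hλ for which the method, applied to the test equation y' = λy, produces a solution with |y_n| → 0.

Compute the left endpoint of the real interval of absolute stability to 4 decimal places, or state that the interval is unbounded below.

On y'=λy, z=hλ:
  y_{n+1} = y_n + z·[3/5·y_n + 2/5·y_{n+1}] ⇒ (1 − 2/5z)y_{n+1} = (1 + 3/5z)y_n
  ⇒ R(z) = (1 + 3/5z)/(1 − 2/5z).

Find x<0 with |R(x)|<1.
x=-0.86: |R|=0.3601
R=−1: 1+3/5x = −1+2/5x ⇒ -1/5x=2 ⇒ x=2/(-1/5)=-10.0000
Confirm numerically:
  x=-9.969: |R|=0.99876 <1
  x=-7.323: |R|=0.86374 <1
  x=-5.482: |R|=0.71699 <1
  x=-10.587: |R|=1.02243 >1
  x=-10.585: |R|=1.02235 >1
Stable set (-10.0000, 0).

z* = -10.0000.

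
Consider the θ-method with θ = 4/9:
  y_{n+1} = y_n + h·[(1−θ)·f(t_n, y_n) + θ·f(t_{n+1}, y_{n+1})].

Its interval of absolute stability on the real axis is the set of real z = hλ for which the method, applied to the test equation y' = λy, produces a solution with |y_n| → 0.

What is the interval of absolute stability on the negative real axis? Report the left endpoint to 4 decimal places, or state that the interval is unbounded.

(-18.0000, 0).

On y'=λy, z=hλ:
  y_{n+1} = y_n + z·[5/9·y_n + 4/9·y_{n+1}] ⇒ (1 − 4/9z)y_{n+1} = (1 + 5/9z)y_n
  ⇒ R(z) = (1 + 5/9z)/(1 − 4/9z).

Need |R(x)|<1, x<0.
x=-0.35: |R|=0.6971
R=−1: 1+5/9x = −1+4/9x ⇒ -1/9x=2 ⇒ x=2/(-1/9)=-18.0000
Confirm numerically:
  x=-9.178: |R|=0.80701 <1
  x=-8.852: |R|=0.79400 <1
  x=-7.301: |R|=0.71995 <1
  x=-18.473: |R|=1.00571 >1
  x=-18.319: |R|=1.00388 >1
  x=-18.236: |R|=1.00288 >1
So |R|<1 on (-18.0000, 0).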